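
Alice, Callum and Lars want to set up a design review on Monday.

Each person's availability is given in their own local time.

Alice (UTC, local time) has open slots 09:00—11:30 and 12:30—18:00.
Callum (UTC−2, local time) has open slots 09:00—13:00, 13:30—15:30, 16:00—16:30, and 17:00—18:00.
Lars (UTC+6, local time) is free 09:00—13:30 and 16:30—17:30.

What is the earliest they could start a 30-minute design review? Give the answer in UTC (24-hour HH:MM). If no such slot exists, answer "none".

Alice → UTC: 09:00–11:30, 12:30–18:00.
Callum → UTC: 11:00–15:00, 15:30–17:30, 18:00–18:30, 19:00–20:00.
Lars → UTC: 03:00–07:30, 10:30–11:30.
Alice ∩ Callum: 11:00–11:30, 12:30–15:00, 15:30–17:30.
Alice ∩ Callum ∩ Lars: 11:00–11:30.
Windows ≥ 30 min: 11:00–11:30.
Earliest such window starts at 11:00.

11:00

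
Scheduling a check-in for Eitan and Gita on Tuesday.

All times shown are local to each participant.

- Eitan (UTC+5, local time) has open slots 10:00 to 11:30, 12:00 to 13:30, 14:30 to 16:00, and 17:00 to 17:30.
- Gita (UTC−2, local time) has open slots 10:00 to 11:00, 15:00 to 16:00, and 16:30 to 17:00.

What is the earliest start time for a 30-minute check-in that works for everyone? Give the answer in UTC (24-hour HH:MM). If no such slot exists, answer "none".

12:00

Eitan → UTC: 05:00–06:30, 07:00–08:30, 09:30–11:00, 12:00–12:30.
Gita → UTC: 12:00–13:00, 17:00–18:00, 18:30–19:00.
Eitan ∩ Gita: 12:00–12:30.
Windows ≥ 30 min: 12:00–12:30.
Earliest such window starts at 12:00.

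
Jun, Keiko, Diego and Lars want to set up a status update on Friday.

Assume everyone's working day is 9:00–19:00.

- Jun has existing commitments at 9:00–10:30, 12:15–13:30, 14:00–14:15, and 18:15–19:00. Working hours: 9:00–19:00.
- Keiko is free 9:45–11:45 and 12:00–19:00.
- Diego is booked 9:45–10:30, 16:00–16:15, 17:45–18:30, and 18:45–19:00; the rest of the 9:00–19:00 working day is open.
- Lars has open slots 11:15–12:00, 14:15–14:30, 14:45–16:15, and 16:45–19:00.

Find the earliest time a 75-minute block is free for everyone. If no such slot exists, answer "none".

Jun free within 09:00–19:00: 10:30–12:15, 13:30–14:00, 14:15–18:15.
Diego free within 09:00–19:00: 09:00–09:45, 10:30–16:00, 16:15–17:45, 18:30–18:45.
Jun ∩ Keiko: 10:30–11:45, 12:00–12:15, 13:30–14:00, 14:15–18:15.
Jun ∩ Keiko ∩ Diego: 10:30–11:45, 12:00–12:15, 13:30–14:00, 14:15–16:00, 16:15–17:45.
Jun ∩ Keiko ∩ Diego ∩ Lars: 11:15–11:45, 14:15–14:30, 14:45–16:00, 16:45–17:45.
Windows ≥ 75 min: 14:45–16:00.
Earliest such window starts at 14:45.

14:45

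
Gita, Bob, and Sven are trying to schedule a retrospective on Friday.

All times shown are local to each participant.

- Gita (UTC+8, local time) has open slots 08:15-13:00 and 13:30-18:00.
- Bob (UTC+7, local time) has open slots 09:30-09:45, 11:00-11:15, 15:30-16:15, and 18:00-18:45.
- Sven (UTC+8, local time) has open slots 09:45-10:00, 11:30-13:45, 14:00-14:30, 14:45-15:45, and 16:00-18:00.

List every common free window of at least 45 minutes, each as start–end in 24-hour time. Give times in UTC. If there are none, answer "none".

Gita → UTC: 00:15–05:00, 05:30–10:00.
Bob → UTC: 02:30–02:45, 04:00–04:15, 08:30–09:15, 11:00–11:45.
Sven → UTC: 01:45–02:00, 03:30–05:45, 06:00–06:30, 06:45–07:45, 08:00–10:00.
Gita ∩ Bob: 02:30–02:45, 04:00–04:15, 08:30–09:15.
Gita ∩ Bob ∩ Sven: 04:00–04:15, 08:30–09:15.
Windows ≥ 45 min: 08:30–09:15.

08:30–09:15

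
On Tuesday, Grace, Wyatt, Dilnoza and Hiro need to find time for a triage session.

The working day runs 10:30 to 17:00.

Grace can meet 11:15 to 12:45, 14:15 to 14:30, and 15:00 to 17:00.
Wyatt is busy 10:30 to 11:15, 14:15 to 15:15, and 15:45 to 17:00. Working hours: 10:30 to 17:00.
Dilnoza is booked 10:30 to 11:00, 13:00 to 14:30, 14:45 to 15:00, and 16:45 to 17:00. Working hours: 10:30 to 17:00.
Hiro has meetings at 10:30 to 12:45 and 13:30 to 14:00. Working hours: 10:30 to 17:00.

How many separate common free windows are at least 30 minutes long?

1

Wyatt free within 10:30–17:00: 11:15–14:15, 15:15–15:45.
Dilnoza free within 10:30–17:00: 11:00–13:00, 14:30–14:45, 15:00–16:45.
Hiro free within 10:30–17:00: 12:45–13:30, 14:00–17:00.
Grace ∩ Wyatt: 11:15–12:45, 15:15–15:45.
Grace ∩ Wyatt ∩ Dilnoza: 11:15–12:45, 15:15–15:45.
Grace ∩ Wyatt ∩ Dilnoza ∩ Hiro: 15:15–15:45.
Windows ≥ 30 min: 15:15–15:45.
That's 1 window.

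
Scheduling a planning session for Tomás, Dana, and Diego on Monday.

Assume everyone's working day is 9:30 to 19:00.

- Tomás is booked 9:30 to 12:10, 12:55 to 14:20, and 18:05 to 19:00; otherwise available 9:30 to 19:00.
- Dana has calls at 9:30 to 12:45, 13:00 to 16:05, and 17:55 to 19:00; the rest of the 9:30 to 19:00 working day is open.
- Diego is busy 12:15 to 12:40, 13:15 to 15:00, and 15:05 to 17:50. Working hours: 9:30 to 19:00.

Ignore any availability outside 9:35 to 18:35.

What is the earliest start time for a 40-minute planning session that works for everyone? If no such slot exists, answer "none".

Tomás free within 09:30–19:00: 12:10–12:55, 14:20–18:05.
Dana free within 09:30–19:00: 12:45–13:00, 16:05–17:55.
Diego free within 09:30–19:00: 09:30–12:15, 12:40–13:15, 15:00–15:05, 17:50–19:00.
Tomás ∩ Dana: 12:45–12:55, 16:05–17:55.
Tomás ∩ Dana ∩ Diego: 12:45–12:55, 17:50–17:55.
Restricted to 09:35–18:35: 12:45–12:55, 17:50–17:55.
Windows ≥ 40 min: (none).

none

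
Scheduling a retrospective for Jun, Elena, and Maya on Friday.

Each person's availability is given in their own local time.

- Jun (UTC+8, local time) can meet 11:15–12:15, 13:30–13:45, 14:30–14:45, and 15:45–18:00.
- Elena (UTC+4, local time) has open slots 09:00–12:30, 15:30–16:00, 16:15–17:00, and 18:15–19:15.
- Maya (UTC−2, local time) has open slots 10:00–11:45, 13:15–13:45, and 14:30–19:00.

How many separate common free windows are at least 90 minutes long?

0

Jun → UTC: 03:15–04:15, 05:30–05:45, 06:30–06:45, 07:45–10:00.
Elena → UTC: 05:00–08:30, 11:30–12:00, 12:15–13:00, 14:15–15:15.
Maya → UTC: 12:00–13:45, 15:15–15:45, 16:30–21:00.
Jun ∩ Elena: 05:30–05:45, 06:30–06:45, 07:45–08:30.
Jun ∩ Elena ∩ Maya: (none).
Windows ≥ 90 min: (none).
That's 0 windows.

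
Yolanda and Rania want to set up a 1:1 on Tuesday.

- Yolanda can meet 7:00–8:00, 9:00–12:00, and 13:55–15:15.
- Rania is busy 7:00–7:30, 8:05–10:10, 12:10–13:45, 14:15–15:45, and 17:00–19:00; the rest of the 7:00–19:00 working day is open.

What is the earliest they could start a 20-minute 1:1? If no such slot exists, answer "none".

Rania free within 07:00–19:00: 07:30–08:05, 10:10–12:10, 13:45–14:15, 15:45–17:00.
Yolanda ∩ Rania: 07:30–08:00, 10:10–12:00, 13:55–14:15.
Windows ≥ 20 min: 07:30–08:00, 10:10–12:00, 13:55–14:15.
Earliest such window starts at 07:30.

07:30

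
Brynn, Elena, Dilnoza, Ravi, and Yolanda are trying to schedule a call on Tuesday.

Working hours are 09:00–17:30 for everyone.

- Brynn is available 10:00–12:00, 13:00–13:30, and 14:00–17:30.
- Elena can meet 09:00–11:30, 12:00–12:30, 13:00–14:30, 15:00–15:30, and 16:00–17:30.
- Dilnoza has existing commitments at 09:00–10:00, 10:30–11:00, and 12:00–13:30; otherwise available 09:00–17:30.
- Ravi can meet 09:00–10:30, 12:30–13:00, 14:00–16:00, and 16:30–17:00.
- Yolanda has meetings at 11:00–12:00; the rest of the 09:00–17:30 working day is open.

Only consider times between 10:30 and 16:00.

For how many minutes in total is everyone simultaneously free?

Dilnoza free within 09:00–17:30: 10:00–10:30, 11:00–12:00, 13:30–17:30.
Yolanda free within 09:00–17:30: 09:00–11:00, 12:00–17:30.
Brynn ∩ Elena: 10:00–11:30, 13:00–13:30, 14:00–14:30, 15:00–15:30, 16:00–17:30.
Brynn ∩ Elena ∩ Dilnoza: 10:00–10:30, 11:00–11:30, 14:00–14:30, 15:00–15:30, 16:00–17:30.
Brynn ∩ Elena ∩ Dilnoza ∩ Ravi: 10:00–10:30, 14:00–14:30, 15:00–15:30, 16:30–17:00.
Brynn ∩ Elena ∩ Dilnoza ∩ Ravi ∩ Yolanda: 10:00–10:30, 14:00–14:30, 15:00–15:30, 16:30–17:00.
Restricted to 10:30–16:00: 14:00–14:30, 15:00–15:30.
Total common minutes: 30 + 30 = 60.

60 minutes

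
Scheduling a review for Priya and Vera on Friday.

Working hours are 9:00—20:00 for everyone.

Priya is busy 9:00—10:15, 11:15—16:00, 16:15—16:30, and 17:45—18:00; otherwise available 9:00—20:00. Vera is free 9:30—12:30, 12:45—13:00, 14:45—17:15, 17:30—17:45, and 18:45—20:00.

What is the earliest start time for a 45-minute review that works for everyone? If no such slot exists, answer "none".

Priya free within 09:00–20:00: 10:15–11:15, 16:00–16:15, 16:30–17:45, 18:00–20:00.
Priya ∩ Vera: 10:15–11:15, 16:00–16:15, 16:30–17:15, 17:30–17:45, 18:45–20:00.
Windows ≥ 45 min: 10:15–11:15, 16:30–17:15, 18:45–20:00.
Earliest such window starts at 10:15.

10:15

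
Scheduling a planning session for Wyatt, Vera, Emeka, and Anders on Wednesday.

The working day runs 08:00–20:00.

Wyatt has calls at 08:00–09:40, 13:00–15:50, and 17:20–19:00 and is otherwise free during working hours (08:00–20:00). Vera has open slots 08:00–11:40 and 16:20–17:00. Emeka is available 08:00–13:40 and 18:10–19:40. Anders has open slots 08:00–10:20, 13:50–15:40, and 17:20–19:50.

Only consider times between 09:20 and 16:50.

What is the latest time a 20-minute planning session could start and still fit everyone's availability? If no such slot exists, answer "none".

Wyatt free within 08:00–20:00: 09:40–13:00, 15:50–17:20, 19:00–20:00.
Wyatt ∩ Vera: 09:40–11:40, 16:20–17:00.
Wyatt ∩ Vera ∩ Emeka: 09:40–11:40.
Wyatt ∩ Vera ∩ Emeka ∩ Anders: 09:40–10:20.
Restricted to 09:20–16:50: 09:40–10:20.
Windows ≥ 20 min: 09:40–10:20.
Latest start in the last window 09:40–10:20 is 10:20 − 20 min = 10:00.

10:00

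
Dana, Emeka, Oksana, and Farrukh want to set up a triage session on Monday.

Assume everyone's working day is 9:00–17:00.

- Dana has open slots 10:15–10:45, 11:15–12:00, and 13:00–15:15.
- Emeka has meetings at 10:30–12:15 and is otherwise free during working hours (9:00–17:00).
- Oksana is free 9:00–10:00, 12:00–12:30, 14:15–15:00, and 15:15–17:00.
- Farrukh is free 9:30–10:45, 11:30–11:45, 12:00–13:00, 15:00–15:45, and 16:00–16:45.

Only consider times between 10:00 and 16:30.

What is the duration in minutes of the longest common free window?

0 minutes

Emeka free within 09:00–17:00: 09:00–10:30, 12:15–17:00.
Dana ∩ Emeka: 10:15–10:30, 13:00–15:15.
Dana ∩ Emeka ∩ Oksana: 14:15–15:00.
Dana ∩ Emeka ∩ Oksana ∩ Farrukh: (none).
Restricted to 10:00–16:30: (none).
No common window.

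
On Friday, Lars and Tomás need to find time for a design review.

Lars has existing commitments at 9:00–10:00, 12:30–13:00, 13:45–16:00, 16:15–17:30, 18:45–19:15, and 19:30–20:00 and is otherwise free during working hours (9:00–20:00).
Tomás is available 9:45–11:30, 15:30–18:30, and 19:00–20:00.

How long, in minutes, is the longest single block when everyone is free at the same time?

Lars free within 09:00–20:00: 10:00–12:30, 13:00–13:45, 16:00–16:15, 17:30–18:45, 19:15–19:30.
Lars ∩ Tomás: 10:00–11:30, 16:00–16:15, 17:30–18:30, 19:15–19:30.
Common window lengths: 90, 15, 60, 15 min; longest is 90.

90 minutes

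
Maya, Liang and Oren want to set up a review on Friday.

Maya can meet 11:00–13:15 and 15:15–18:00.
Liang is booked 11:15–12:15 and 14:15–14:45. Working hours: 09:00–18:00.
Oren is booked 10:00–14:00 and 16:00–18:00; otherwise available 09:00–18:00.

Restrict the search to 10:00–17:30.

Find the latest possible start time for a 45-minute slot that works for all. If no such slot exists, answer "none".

Liang free within 09:00–18:00: 09:00–11:15, 12:15–14:15, 14:45–18:00.
Oren free within 09:00–18:00: 09:00–10:00, 14:00–16:00.
Maya ∩ Liang: 11:00–11:15, 12:15–13:15, 15:15–18:00.
Maya ∩ Liang ∩ Oren: 15:15–16:00.
Restricted to 10:00–17:30: 15:15–16:00.
Windows ≥ 45 min: 15:15–16:00.
Latest start in the last window 15:15–16:00 is 16:00 − 45 min = 15:15.

15:15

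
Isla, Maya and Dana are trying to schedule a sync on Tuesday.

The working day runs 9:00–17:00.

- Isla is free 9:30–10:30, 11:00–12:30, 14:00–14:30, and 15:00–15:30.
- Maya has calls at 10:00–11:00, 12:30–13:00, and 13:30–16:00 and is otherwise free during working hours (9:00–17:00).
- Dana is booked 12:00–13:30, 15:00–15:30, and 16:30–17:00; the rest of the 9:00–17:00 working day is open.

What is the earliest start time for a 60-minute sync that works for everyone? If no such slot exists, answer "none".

Maya free within 09:00–17:00: 09:00–10:00, 11:00–12:30, 13:00–13:30, 16:00–17:00.
Dana free within 09:00–17:00: 09:00–12:00, 13:30–15:00, 15:30–16:30.
Isla ∩ Maya: 09:30–10:00, 11:00–12:30.
Isla ∩ Maya ∩ Dana: 09:30–10:00, 11:00–12:00.
Windows ≥ 60 min: 11:00–12:00.
Earliest such window starts at 11:00.

11:00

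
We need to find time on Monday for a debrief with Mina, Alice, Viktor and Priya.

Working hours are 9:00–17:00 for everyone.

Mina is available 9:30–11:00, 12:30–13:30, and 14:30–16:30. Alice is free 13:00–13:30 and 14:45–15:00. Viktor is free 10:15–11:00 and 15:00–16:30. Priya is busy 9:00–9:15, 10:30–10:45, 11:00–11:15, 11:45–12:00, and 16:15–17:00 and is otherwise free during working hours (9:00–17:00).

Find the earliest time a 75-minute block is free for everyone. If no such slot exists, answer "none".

Priya free within 09:00–17:00: 09:15–10:30, 10:45–11:00, 11:15–11:45, 12:00–16:15.
Mina ∩ Alice: 13:00–13:30, 14:45–15:00.
Mina ∩ Alice ∩ Viktor: (none).
Mina ∩ Alice ∩ Viktor ∩ Priya: (none).
Windows ≥ 75 min: (none).

none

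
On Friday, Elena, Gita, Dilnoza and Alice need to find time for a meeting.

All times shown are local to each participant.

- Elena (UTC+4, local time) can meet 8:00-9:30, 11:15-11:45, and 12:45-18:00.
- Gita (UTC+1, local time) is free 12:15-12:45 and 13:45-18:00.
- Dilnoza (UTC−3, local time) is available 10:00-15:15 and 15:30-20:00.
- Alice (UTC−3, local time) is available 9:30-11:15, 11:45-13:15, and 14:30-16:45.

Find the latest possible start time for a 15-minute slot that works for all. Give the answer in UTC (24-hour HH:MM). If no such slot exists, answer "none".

Elena → UTC: 04:00–05:30, 07:15–07:45, 08:45–14:00.
Gita → UTC: 11:15–11:45, 12:45–17:00.
Dilnoza → UTC: 13:00–18:15, 18:30–23:00.
Alice → UTC: 12:30–14:15, 14:45–16:15, 17:30–19:45.
Elena ∩ Gita: 11:15–11:45, 12:45–14:00.
Elena ∩ Gita ∩ Dilnoza: 13:00–14:00.
Elena ∩ Gita ∩ Dilnoza ∩ Alice: 13:00–14:00.
Windows ≥ 15 min: 13:00–14:00.
Latest start in the last window 13:00–14:00 is 14:00 − 15 min = 13:45.

13:45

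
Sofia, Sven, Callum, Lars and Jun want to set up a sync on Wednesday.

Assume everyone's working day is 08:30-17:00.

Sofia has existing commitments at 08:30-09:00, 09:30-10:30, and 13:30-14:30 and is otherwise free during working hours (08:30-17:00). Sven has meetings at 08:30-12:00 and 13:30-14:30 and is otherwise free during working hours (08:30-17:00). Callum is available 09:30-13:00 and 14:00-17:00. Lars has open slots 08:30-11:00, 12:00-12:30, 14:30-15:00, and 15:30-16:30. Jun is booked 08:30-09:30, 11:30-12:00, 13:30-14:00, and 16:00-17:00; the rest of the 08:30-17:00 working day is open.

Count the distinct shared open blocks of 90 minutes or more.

0

Sofia free within 08:30–17:00: 09:00–09:30, 10:30–13:30, 14:30–17:00.
Sven free within 08:30–17:00: 12:00–13:30, 14:30–17:00.
Jun free within 08:30–17:00: 09:30–11:30, 12:00–13:30, 14:00–16:00.
Sofia ∩ Sven: 12:00–13:30, 14:30–17:00.
Sofia ∩ Sven ∩ Callum: 12:00–13:00, 14:30–17:00.
Sofia ∩ Sven ∩ Callum ∩ Lars: 12:00–12:30, 14:30–15:00, 15:30–16:30.
Sofia ∩ Sven ∩ Callum ∩ Lars ∩ Jun: 12:00–12:30, 14:30–15:00, 15:30–16:00.
Windows ≥ 90 min: (none).
That's 0 windows.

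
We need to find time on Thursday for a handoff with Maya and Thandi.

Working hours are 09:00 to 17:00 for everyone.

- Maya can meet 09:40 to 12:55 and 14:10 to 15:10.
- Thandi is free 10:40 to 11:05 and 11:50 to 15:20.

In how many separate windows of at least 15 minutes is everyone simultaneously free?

Maya ∩ Thandi: 10:40–11:05, 11:50–12:55, 14:10–15:10.
Windows ≥ 15 min: 10:40–11:05, 11:50–12:55, 14:10–15:10.
That's 3 windows.

3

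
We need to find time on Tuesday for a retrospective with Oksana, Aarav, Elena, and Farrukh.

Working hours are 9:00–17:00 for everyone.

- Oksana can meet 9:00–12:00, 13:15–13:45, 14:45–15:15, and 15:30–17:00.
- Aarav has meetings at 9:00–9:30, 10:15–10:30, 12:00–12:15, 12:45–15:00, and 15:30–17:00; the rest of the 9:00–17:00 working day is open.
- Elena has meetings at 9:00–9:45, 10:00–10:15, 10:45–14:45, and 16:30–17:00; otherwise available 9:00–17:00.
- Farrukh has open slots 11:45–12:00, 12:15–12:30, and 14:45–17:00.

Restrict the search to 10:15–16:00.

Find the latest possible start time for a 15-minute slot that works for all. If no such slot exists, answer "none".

Aarav free within 09:00–17:00: 09:30–10:15, 10:30–12:00, 12:15–12:45, 15:00–15:30.
Elena free within 09:00–17:00: 09:45–10:00, 10:15–10:45, 14:45–16:30.
Oksana ∩ Aarav: 09:30–10:15, 10:30–12:00, 15:00–15:15.
Oksana ∩ Aarav ∩ Elena: 09:45–10:00, 10:30–10:45, 15:00–15:15.
Oksana ∩ Aarav ∩ Elena ∩ Farrukh: 15:00–15:15.
Restricted to 10:15–16:00: 15:00–15:15.
Windows ≥ 15 min: 15:00–15:15.
Latest start in the last window 15:00–15:15 is 15:15 − 15 min = 15:00.

15:00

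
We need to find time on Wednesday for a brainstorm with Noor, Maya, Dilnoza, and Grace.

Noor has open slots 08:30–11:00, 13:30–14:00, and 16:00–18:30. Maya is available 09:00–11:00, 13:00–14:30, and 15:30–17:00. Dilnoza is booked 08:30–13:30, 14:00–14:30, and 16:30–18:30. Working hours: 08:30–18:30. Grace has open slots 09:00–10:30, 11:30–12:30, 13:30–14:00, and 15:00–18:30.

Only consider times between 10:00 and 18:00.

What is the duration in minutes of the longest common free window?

Dilnoza free within 08:30–18:30: 13:30–14:00, 14:30–16:30.
Noor ∩ Maya: 09:00–11:00, 13:30–14:00, 16:00–17:00.
Noor ∩ Maya ∩ Dilnoza: 13:30–14:00, 16:00–16:30.
Noor ∩ Maya ∩ Dilnoza ∩ Grace: 13:30–14:00, 16:00–16:30.
Restricted to 10:00–18:00: 13:30–14:00, 16:00–16:30.
Common window lengths: 30, 30 min; longest is 30.

30 minutes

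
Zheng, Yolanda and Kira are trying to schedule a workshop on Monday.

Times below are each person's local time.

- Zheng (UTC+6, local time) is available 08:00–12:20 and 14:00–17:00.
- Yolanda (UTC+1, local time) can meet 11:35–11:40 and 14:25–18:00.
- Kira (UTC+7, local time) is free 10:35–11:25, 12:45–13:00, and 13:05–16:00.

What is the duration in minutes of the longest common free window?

Zheng → UTC: 02:00–06:20, 08:00–11:00.
Yolanda → UTC: 10:35–10:40, 13:25–17:00.
Kira → UTC: 03:35–04:25, 05:45–06:00, 06:05–09:00.
Zheng ∩ Yolanda: 10:35–10:40.
Zheng ∩ Yolanda ∩ Kira: (none).
No common window.

0 minutes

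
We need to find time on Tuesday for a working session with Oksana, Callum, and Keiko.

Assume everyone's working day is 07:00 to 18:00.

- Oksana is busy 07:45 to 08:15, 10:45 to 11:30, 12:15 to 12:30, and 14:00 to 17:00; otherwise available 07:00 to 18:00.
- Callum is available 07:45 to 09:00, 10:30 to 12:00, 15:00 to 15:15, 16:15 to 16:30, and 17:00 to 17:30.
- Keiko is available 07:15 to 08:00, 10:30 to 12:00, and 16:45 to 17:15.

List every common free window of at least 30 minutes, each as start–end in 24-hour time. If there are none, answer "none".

11:30–12:00

Oksana free within 07:00–18:00: 07:00–07:45, 08:15–10:45, 11:30–12:15, 12:30–14:00, 17:00–18:00.
Oksana ∩ Callum: 08:15–09:00, 10:30–10:45, 11:30–12:00, 17:00–17:30.
Oksana ∩ Callum ∩ Keiko: 10:30–10:45, 11:30–12:00, 17:00–17:15.
Windows ≥ 30 min: 11:30–12:00.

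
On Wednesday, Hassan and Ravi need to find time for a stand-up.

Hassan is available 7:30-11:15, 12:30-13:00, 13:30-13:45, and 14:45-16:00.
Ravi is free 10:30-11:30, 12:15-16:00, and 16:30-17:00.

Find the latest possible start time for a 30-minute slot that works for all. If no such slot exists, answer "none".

15:30

Hassan ∩ Ravi: 10:30–11:15, 12:30–13:00, 13:30–13:45, 14:45–16:00.
Windows ≥ 30 min: 10:30–11:15, 12:30–13:00, 14:45–16:00.
Latest start in the last window 14:45–16:00 is 16:00 − 30 min = 15:30.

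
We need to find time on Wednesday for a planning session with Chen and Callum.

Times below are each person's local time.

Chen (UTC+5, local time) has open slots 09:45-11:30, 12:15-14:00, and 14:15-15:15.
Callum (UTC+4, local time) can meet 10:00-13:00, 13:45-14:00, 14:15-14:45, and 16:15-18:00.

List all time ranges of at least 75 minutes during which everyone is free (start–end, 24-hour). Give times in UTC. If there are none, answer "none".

Chen → UTC: 04:45–06:30, 07:15–09:00, 09:15–10:15.
Callum → UTC: 06:00–09:00, 09:45–10:00, 10:15–10:45, 12:15–14:00.
Chen ∩ Callum: 06:00–06:30, 07:15–09:00, 09:45–10:00.
Windows ≥ 75 min: 07:15–09:00.

07:15–09:00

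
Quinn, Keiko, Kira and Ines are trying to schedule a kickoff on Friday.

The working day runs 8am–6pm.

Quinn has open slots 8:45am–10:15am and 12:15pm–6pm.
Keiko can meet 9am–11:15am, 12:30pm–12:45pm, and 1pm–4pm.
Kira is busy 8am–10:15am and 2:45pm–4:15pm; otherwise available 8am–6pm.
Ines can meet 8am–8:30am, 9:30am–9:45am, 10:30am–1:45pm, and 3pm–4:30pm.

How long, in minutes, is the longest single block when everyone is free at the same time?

45 minutes

Kira free within 08:00–18:00: 10:15–14:45, 16:15–18:00.
Quinn ∩ Keiko: 09:00–10:15, 12:30–12:45, 13:00–16:00.
Quinn ∩ Keiko ∩ Kira: 12:30–12:45, 13:00–14:45.
Quinn ∩ Keiko ∩ Kira ∩ Ines: 12:30–12:45, 13:00–13:45.
Common window lengths: 15, 45 min; longest is 45.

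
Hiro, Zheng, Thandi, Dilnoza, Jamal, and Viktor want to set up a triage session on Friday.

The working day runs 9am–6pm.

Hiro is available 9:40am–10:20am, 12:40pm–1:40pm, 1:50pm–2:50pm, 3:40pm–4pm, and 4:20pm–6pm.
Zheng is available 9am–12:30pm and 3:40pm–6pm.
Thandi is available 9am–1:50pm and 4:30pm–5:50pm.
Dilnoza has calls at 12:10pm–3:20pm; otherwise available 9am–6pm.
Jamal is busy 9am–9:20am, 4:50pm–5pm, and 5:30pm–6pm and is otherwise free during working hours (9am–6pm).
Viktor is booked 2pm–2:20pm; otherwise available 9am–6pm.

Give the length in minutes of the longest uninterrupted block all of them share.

Dilnoza free within 09:00–18:00: 09:00–12:10, 15:20–18:00.
Jamal free within 09:00–18:00: 09:20–16:50, 17:00–17:30.
Viktor free within 09:00–18:00: 09:00–14:00, 14:20–18:00.
Hiro ∩ Zheng: 09:40–10:20, 15:40–16:00, 16:20–18:00.
Hiro ∩ Zheng ∩ Thandi: 09:40–10:20, 16:30–17:50.
Hiro ∩ Zheng ∩ Thandi ∩ Dilnoza: 09:40–10:20, 16:30–17:50.
Hiro ∩ Zheng ∩ Thandi ∩ Dilnoza ∩ Jamal: 09:40–10:20, 16:30–16:50, 17:00–17:30.
Hiro ∩ Zheng ∩ Thandi ∩ Dilnoza ∩ Jamal ∩ Viktor: 09:40–10:20, 16:30–16:50, 17:00–17:30.
Common window lengths: 40, 20, 30 min; longest is 40.

40 minutes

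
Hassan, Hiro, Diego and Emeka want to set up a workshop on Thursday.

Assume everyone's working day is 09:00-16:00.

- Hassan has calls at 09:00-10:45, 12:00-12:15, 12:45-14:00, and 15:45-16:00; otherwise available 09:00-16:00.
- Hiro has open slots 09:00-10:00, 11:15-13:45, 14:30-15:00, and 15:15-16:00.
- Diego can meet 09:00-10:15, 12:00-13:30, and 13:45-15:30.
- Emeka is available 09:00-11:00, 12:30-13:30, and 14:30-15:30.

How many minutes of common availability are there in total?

Hassan free within 09:00–16:00: 10:45–12:00, 12:15–12:45, 14:00–15:45.
Hassan ∩ Hiro: 11:15–12:00, 12:15–12:45, 14:30–15:00, 15:15–15:45.
Hassan ∩ Hiro ∩ Diego: 12:15–12:45, 14:30–15:00, 15:15–15:30.
Hassan ∩ Hiro ∩ Diego ∩ Emeka: 12:30–12:45, 14:30–15:00, 15:15–15:30.
Total common minutes: 15 + 30 + 15 = 60.

60 minutes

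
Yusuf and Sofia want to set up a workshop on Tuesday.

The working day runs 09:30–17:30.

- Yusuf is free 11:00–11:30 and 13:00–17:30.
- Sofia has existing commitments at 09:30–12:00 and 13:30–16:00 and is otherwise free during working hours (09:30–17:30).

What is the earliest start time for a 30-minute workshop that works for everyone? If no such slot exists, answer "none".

13:00

Sofia free within 09:30–17:30: 12:00–13:30, 16:00–17:30.
Yusuf ∩ Sofia: 13:00–13:30, 16:00–17:30.
Windows ≥ 30 min: 13:00–13:30, 16:00–17:30.
Earliest such window starts at 13:00.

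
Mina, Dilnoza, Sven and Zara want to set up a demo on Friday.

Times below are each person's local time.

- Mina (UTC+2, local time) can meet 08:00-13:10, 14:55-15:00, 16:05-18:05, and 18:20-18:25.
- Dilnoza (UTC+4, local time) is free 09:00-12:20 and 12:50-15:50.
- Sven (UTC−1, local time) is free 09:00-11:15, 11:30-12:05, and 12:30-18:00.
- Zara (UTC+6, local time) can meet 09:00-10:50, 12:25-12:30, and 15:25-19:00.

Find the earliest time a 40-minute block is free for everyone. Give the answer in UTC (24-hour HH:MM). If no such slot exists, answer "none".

Mina → UTC: 06:00–11:10, 12:55–13:00, 14:05–16:05, 16:20–16:25.
Dilnoza → UTC: 05:00–08:20, 08:50–11:50.
Sven → UTC: 10:00–12:15, 12:30–13:05, 13:30–19:00.
Zara → UTC: 03:00–04:50, 06:25–06:30, 09:25–13:00.
Mina ∩ Dilnoza: 06:00–08:20, 08:50–11:10.
Mina ∩ Dilnoza ∩ Sven: 10:00–11:10.
Mina ∩ Dilnoza ∩ Sven ∩ Zara: 10:00–11:10.
Windows ≥ 40 min: 10:00–11:10.
Earliest such window starts at 10:00.

10:00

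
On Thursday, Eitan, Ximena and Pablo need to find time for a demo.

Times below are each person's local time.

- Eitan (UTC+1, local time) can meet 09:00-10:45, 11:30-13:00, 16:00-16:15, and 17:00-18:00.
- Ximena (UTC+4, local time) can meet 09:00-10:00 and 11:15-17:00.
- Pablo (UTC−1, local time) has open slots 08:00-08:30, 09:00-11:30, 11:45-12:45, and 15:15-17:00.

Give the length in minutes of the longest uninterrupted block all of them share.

Eitan → UTC: 08:00–09:45, 10:30–12:00, 15:00–15:15, 16:00–17:00.
Ximena → UTC: 05:00–06:00, 07:15–13:00.
Pablo → UTC: 09:00–09:30, 10:00–12:30, 12:45–13:45, 16:15–18:00.
Eitan ∩ Ximena: 08:00–09:45, 10:30–12:00.
Eitan ∩ Ximena ∩ Pablo: 09:00–09:30, 10:30–12:00.
Common window lengths: 30, 90 min; longest is 90.

90 minutes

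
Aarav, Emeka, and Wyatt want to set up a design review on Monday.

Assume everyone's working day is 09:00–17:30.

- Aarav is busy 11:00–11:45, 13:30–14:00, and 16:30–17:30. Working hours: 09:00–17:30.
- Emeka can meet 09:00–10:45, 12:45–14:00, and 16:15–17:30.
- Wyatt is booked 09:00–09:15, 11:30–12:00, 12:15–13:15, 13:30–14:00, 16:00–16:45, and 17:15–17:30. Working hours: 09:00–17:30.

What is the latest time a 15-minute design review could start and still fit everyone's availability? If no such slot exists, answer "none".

13:15

Aarav free within 09:00–17:30: 09:00–11:00, 11:45–13:30, 14:00–16:30.
Wyatt free within 09:00–17:30: 09:15–11:30, 12:00–12:15, 13:15–13:30, 14:00–16:00, 16:45–17:15.
Aarav ∩ Emeka: 09:00–10:45, 12:45–13:30, 16:15–16:30.
Aarav ∩ Emeka ∩ Wyatt: 09:15–10:45, 13:15–13:30.
Windows ≥ 15 min: 09:15–10:45, 13:15–13:30.
Latest start in the last window 13:15–13:30 is 13:30 − 15 min = 13:15.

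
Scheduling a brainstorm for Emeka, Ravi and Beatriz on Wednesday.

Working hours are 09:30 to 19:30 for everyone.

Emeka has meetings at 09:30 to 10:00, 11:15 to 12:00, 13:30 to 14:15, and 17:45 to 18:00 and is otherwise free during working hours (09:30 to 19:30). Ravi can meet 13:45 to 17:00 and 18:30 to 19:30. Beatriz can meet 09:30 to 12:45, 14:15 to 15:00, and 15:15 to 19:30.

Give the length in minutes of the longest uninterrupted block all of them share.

Emeka free within 09:30–19:30: 10:00–11:15, 12:00–13:30, 14:15–17:45, 18:00–19:30.
Emeka ∩ Ravi: 14:15–17:00, 18:30–19:30.
Emeka ∩ Ravi ∩ Beatriz: 14:15–15:00, 15:15–17:00, 18:30–19:30.
Common window lengths: 45, 105, 60 min; longest is 105.

105 minutes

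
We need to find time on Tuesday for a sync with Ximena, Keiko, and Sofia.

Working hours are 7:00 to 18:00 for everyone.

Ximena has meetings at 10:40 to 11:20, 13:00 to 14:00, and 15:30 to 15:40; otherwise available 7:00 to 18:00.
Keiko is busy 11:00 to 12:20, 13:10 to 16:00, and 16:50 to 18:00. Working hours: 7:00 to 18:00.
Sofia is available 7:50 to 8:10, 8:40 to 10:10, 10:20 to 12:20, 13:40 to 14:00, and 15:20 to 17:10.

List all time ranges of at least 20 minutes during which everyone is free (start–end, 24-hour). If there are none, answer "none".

07:50–08:10, 08:40–10:10, 10:20–10:40, 16:00–16:50

Ximena free within 07:00–18:00: 07:00–10:40, 11:20–13:00, 14:00–15:30, 15:40–18:00.
Keiko free within 07:00–18:00: 07:00–11:00, 12:20–13:10, 16:00–16:50.
Ximena ∩ Keiko: 07:00–10:40, 12:20–13:00, 16:00–16:50.
Ximena ∩ Keiko ∩ Sofia: 07:50–08:10, 08:40–10:10, 10:20–10:40, 16:00–16:50.
Windows ≥ 20 min: 07:50–08:10, 08:40–10:10, 10:20–10:40, 16:00–16:50.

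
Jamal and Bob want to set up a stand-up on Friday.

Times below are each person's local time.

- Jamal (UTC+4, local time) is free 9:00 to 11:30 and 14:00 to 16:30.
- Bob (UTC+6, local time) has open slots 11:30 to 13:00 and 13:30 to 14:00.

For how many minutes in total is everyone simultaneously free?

Jamal → UTC: 05:00–07:30, 10:00–12:30.
Bob → UTC: 05:30–07:00, 07:30–08:00.
Jamal ∩ Bob: 05:30–07:00.
Total common minutes: 90.

90 minutes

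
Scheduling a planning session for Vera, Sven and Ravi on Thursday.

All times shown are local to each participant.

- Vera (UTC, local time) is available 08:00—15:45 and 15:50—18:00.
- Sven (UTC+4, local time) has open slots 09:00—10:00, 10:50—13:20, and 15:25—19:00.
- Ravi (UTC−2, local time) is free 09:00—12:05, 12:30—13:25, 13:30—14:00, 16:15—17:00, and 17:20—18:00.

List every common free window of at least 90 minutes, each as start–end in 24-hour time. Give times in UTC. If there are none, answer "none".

Vera → UTC: 08:00–15:45, 15:50–18:00.
Sven → UTC: 05:00–06:00, 06:50–09:20, 11:25–15:00.
Ravi → UTC: 11:00–14:05, 14:30–15:25, 15:30–16:00, 18:15–19:00, 19:20–20:00.
Vera ∩ Sven: 08:00–09:20, 11:25–15:00.
Vera ∩ Sven ∩ Ravi: 11:25–14:05, 14:30–15:00.
Windows ≥ 90 min: 11:25–14:05.

11:25–14:05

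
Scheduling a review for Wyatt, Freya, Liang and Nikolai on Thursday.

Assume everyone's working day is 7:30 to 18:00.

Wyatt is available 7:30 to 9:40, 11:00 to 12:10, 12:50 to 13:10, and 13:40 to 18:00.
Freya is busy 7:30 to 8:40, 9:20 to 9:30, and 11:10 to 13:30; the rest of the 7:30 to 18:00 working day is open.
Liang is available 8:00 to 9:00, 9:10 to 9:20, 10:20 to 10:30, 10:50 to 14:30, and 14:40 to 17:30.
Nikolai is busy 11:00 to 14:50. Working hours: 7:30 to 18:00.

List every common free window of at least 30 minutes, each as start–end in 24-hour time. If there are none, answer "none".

Freya free within 07:30–18:00: 08:40–09:20, 09:30–11:10, 13:30–18:00.
Nikolai free within 07:30–18:00: 07:30–11:00, 14:50–18:00.
Wyatt ∩ Freya: 08:40–09:20, 09:30–09:40, 11:00–11:10, 13:40–18:00.
Wyatt ∩ Freya ∩ Liang: 08:40–09:00, 09:10–09:20, 11:00–11:10, 13:40–14:30, 14:40–17:30.
Wyatt ∩ Freya ∩ Liang ∩ Nikolai: 08:40–09:00, 09:10–09:20, 14:50–17:30.
Windows ≥ 30 min: 14:50–17:30.

14:50–17:30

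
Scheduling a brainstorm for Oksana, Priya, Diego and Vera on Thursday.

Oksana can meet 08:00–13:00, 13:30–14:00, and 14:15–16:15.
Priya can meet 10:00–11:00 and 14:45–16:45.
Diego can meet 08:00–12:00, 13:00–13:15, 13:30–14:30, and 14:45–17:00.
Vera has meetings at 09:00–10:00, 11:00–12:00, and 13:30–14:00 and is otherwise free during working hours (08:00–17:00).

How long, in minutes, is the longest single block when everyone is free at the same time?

Vera free within 08:00–17:00: 08:00–09:00, 10:00–11:00, 12:00–13:30, 14:00–17:00.
Oksana ∩ Priya: 10:00–11:00, 14:45–16:15.
Oksana ∩ Priya ∩ Diego: 10:00–11:00, 14:45–16:15.
Oksana ∩ Priya ∩ Diego ∩ Vera: 10:00–11:00, 14:45–16:15.
Common window lengths: 60, 90 min; longest is 90.

90 minutes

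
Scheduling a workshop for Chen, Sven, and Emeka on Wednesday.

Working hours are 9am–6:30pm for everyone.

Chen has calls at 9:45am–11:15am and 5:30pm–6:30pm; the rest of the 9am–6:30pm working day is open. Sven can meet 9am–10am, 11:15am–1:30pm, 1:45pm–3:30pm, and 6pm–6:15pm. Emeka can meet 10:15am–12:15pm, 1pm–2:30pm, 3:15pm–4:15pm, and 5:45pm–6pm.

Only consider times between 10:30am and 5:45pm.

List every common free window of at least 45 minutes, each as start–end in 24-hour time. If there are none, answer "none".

11:15–12:15, 13:45–14:30

Chen free within 09:00–18:30: 09:00–09:45, 11:15–17:30.
Chen ∩ Sven: 09:00–09:45, 11:15–13:30, 13:45–15:30.
Chen ∩ Sven ∩ Emeka: 11:15–12:15, 13:00–13:30, 13:45–14:30, 15:15–15:30.
Restricted to 10:30–17:45: 11:15–12:15, 13:00–13:30, 13:45–14:30, 15:15–15:30.
Windows ≥ 45 min: 11:15–12:15, 13:45–14:30.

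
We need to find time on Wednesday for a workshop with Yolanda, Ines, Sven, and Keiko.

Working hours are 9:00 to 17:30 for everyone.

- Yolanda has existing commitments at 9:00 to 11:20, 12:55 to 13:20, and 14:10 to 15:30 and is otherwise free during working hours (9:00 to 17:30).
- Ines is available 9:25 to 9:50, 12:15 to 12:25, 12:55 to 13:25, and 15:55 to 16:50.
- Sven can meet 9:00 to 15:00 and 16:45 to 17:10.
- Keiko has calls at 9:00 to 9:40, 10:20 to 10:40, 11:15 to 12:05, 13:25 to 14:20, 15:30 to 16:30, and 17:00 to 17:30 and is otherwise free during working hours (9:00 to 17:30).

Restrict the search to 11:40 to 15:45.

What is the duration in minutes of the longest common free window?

10 minutes

Yolanda free within 09:00–17:30: 11:20–12:55, 13:20–14:10, 15:30–17:30.
Keiko free within 09:00–17:30: 09:40–10:20, 10:40–11:15, 12:05–13:25, 14:20–15:30, 16:30–17:00.
Yolanda ∩ Ines: 12:15–12:25, 13:20–13:25, 15:55–16:50.
Yolanda ∩ Ines ∩ Sven: 12:15–12:25, 13:20–13:25, 16:45–16:50.
Yolanda ∩ Ines ∩ Sven ∩ Keiko: 12:15–12:25, 13:20–13:25, 16:45–16:50.
Restricted to 11:40–15:45: 12:15–12:25, 13:20–13:25.
Common window lengths: 10, 5 min; longest is 10.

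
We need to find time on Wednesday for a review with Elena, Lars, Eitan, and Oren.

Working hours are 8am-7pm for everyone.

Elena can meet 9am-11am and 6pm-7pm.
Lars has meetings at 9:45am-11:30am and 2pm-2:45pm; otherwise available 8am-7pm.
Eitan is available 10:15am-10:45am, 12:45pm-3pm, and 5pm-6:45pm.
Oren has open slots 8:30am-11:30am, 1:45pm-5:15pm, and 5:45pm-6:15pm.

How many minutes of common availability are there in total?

Lars free within 08:00–19:00: 08:00–09:45, 11:30–14:00, 14:45–19:00.
Elena ∩ Lars: 09:00–09:45, 18:00–19:00.
Elena ∩ Lars ∩ Eitan: 18:00–18:45.
Elena ∩ Lars ∩ Eitan ∩ Oren: 18:00–18:15.
Total common minutes: 15.

15 minutes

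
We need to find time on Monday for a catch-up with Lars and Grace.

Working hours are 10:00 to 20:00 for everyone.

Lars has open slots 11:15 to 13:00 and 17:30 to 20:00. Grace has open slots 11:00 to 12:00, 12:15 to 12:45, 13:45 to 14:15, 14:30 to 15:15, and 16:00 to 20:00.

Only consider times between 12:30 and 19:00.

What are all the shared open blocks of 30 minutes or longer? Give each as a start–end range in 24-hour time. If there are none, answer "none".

17:30–19:00

Lars ∩ Grace: 11:15–12:00, 12:15–12:45, 17:30–20:00.
Restricted to 12:30–19:00: 12:30–12:45, 17:30–19:00.
Windows ≥ 30 min: 17:30–19:00.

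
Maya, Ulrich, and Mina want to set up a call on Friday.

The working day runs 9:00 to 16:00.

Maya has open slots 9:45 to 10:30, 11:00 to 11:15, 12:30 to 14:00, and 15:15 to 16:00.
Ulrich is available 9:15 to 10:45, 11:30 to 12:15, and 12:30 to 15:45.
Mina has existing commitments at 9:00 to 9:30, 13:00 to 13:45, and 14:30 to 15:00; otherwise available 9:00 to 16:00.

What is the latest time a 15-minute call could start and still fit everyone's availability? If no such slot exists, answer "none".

Mina free within 09:00–16:00: 09:30–13:00, 13:45–14:30, 15:00–16:00.
Maya ∩ Ulrich: 09:45–10:30, 12:30–14:00, 15:15–15:45.
Maya ∩ Ulrich ∩ Mina: 09:45–10:30, 12:30–13:00, 13:45–14:00, 15:15–15:45.
Windows ≥ 15 min: 09:45–10:30, 12:30–13:00, 13:45–14:00, 15:15–15:45.
Latest start in the last window 15:15–15:45 is 15:45 − 15 min = 15:30.

15:30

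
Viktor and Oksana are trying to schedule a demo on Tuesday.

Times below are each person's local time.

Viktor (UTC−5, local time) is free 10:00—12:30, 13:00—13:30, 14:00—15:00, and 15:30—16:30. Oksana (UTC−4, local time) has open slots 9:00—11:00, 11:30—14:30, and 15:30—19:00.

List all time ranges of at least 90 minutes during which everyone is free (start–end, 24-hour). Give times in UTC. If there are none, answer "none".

15:30–17:30

Viktor → UTC: 15:00–17:30, 18:00–18:30, 19:00–20:00, 20:30–21:30.
Oksana → UTC: 13:00–15:00, 15:30–18:30, 19:30–23:00.
Viktor ∩ Oksana: 15:30–17:30, 18:00–18:30, 19:30–20:00, 20:30–21:30.
Windows ≥ 90 min: 15:30–17:30.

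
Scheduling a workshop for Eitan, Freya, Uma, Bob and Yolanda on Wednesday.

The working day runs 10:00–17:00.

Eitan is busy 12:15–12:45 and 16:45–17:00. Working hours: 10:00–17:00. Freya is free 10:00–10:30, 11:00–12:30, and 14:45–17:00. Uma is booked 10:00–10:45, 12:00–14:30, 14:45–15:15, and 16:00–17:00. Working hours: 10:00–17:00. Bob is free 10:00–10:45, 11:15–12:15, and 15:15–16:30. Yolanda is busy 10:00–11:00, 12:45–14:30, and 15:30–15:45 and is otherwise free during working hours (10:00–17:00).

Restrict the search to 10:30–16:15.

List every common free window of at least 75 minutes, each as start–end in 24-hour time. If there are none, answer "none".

Eitan free within 10:00–17:00: 10:00–12:15, 12:45–16:45.
Uma free within 10:00–17:00: 10:45–12:00, 14:30–14:45, 15:15–16:00.
Yolanda free within 10:00–17:00: 11:00–12:45, 14:30–15:30, 15:45–17:00.
Eitan ∩ Freya: 10:00–10:30, 11:00–12:15, 14:45–16:45.
Eitan ∩ Freya ∩ Uma: 11:00–12:00, 15:15–16:00.
Eitan ∩ Freya ∩ Uma ∩ Bob: 11:15–12:00, 15:15–16:00.
Eitan ∩ Freya ∩ Uma ∩ Bob ∩ Yolanda: 11:15–12:00, 15:15–15:30, 15:45–16:00.
Restricted to 10:30–16:15: 11:15–12:00, 15:15–15:30, 15:45–16:00.
Windows ≥ 75 min: (none).

none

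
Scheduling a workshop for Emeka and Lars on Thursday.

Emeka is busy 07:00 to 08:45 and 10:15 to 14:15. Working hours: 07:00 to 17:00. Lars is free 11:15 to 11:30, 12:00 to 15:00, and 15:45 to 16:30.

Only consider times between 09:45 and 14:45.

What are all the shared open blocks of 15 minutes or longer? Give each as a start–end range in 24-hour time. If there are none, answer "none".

14:15–14:45

Emeka free within 07:00–17:00: 08:45–10:15, 14:15–17:00.
Emeka ∩ Lars: 14:15–15:00, 15:45–16:30.
Restricted to 09:45–14:45: 14:15–14:45.
Windows ≥ 15 min: 14:15–14:45.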